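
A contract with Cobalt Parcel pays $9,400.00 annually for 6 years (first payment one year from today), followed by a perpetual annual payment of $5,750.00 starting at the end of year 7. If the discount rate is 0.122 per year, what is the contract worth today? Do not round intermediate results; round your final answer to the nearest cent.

$62053.16

PV of 6-year annuity: $9,400.00 × [1 − (1+0.122)^−6] / 0.122 = 38429.30376
Perpetuity value at year 6: $5,750.00 / 0.122 = 47131.14754
PV of perpetuity: 47131.14754 / (1+0.122)^6 = 23623.86067
Total PV = 38429.30376 + 23623.86067 = 62053.16443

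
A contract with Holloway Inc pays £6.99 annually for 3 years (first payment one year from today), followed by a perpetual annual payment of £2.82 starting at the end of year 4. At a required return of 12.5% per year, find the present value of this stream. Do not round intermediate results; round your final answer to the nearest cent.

PV of 3-year annuity: £6.99 × [1 − (1+0.125)^−3] / 0.125 = 16.64560
Perpetuity value at year 3: £2.82 / 0.125 = 22.56000
PV of perpetuity: 22.56000 / (1+0.125)^3 = 15.84461
Total PV = 16.64560 + 15.84461 = 32.49021

£32.49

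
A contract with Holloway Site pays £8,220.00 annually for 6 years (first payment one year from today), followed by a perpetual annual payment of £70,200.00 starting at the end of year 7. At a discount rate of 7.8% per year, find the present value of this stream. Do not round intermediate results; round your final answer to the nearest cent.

PV of 6-year annuity: £8,220.00 × [1 − (1+0.078)^−6] / 0.078 = 38231.73435
Perpetuity value at year 6: £70,200.00 / 0.078 = 900000.00000
PV of perpetuity: 900000.00000 / (1+0.078)^6 = 573495.40734
Total PV = 38231.73435 + 573495.40734 = 611727.14169

£611727.14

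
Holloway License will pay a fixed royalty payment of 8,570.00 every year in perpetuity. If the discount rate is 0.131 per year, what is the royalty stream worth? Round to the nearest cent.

Level perpetuity: PV = C / r = 8,570.00 / 0.131 = 65,419.85

65419.85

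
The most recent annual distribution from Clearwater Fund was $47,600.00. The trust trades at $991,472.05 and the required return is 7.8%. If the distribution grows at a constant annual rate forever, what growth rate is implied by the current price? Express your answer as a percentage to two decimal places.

P = D₀(1+g)/(r−g) ⇒ P(r−g) = D₀(1+g) ⇒ g(P+D₀) = P·r − D₀
g = (P·r − D₀)/(P + D₀) = ($991,472.05×0.078 − $47,600.00) / ($991,472.05 + $47,600.00) = 0.028617

2.86%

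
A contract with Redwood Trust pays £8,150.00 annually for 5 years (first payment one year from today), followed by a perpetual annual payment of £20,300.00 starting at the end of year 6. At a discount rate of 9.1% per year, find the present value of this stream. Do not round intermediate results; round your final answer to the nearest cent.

PV of 5-year annuity: £8,150.00 × [1 − (1+0.091)^−5] / 0.091 = 31618.57542
Perpetuity value at year 5: £20,300.00 / 0.091 = 223076.92308
PV of perpetuity: 223076.92308 / (1+0.091)^5 = 144321.45301
Total PV = 31618.57542 + 144321.45301 = 175940.02843

£175940.03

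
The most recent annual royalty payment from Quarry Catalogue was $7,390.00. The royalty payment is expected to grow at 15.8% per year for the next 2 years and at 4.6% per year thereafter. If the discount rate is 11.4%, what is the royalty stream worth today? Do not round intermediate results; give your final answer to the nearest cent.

$138499.87

D_1 = 8557.62000
D_2 = 9909.72396
Terminal value at year 2: TV = D_2×(1+g_2)/(r−g_2) = 10365.57126/0.068 = 152434.87150
P_0 = D_1/(1+r)^1 + D_2/(1+r)^2 + TV/(1+r)^2
    = 7681.88510 + 7985.29887 + 122832.68560 = 138499.86957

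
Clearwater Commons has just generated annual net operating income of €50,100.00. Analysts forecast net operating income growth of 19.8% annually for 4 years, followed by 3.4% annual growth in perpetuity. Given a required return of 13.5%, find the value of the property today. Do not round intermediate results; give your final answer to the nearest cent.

€866416.34

D_1 = 60019.80000
D_2 = 71903.72040
D_3 = 86140.65704
D_4 = 103196.50713
Terminal value at year 4: TV = D_4×(1+g_2)/(r−g_2) = 106705.18838/0.101 = 1056487.01362
P_0 = D_1/(1+r)^1 + D_2/(1+r)^2 + D_3/(1+r)^3 + D_4/(1+r)^4 + TV/(1+r)^4
    = 52880.88106 + 55816.11939 + 58914.28284 + 62184.41484 + 636620.64305 = 866416.34118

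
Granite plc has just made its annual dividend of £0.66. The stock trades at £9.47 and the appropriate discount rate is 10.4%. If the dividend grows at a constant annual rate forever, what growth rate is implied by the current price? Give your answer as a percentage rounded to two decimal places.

3.21%

P = D₀(1+g)/(r−g) ⇒ P(r−g) = D₀(1+g) ⇒ g(P+D₀) = P·r − D₀
g = (P·r − D₀)/(P + D₀) = (£9.47×0.104 − £0.66) / (£9.47 + £0.66) = 0.032071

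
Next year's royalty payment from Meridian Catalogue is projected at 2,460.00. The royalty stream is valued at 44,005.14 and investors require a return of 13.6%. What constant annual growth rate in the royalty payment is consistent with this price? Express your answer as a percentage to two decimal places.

P = D₁/(r−g) ⇒ g = r − D₁/P = 0.136 − 2,460.00/44,005.14 = 0.080097

8.01%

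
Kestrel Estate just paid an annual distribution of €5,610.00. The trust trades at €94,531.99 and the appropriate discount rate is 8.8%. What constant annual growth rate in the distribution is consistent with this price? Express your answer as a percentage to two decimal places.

2.70%

P = D₀(1+g)/(r−g) ⇒ P(r−g) = D₀(1+g) ⇒ g(P+D₀) = P·r − D₀
g = (P·r − D₀)/(P + D₀) = (€94,531.99×0.088 − €5,610.00) / (€94,531.99 + €5,610.00) = 0.027050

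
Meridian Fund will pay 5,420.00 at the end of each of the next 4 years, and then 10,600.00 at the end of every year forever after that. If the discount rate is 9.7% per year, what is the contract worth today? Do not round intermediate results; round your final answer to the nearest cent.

PV of 4-year annuity: 5,420.00 × [1 − (1+0.097)^−4] / 0.097 = 17292.84010
Perpetuity value at year 4: 10,600.00 / 0.097 = 109278.35052
PV of perpetuity: 109278.35052 / (1+0.097)^4 = 75458.40493
Total PV = 17292.84010 + 75458.40493 = 92751.24503

92751.25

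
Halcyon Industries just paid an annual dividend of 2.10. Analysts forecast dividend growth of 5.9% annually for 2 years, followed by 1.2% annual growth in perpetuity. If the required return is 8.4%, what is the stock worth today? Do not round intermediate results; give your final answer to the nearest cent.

D_1 = 2.22390
D_2 = 2.35511
Terminal value at year 2: TV = D_2×(1+g_2)/(r−g_2) = 2.38337/0.072 = 33.10238
P_0 = D_1/(1+r)^1 + D_2/(1+r)^2 + TV/(1+r)^2
    = 2.05157 + 2.00425 + 28.17090 = 32.22672

32.23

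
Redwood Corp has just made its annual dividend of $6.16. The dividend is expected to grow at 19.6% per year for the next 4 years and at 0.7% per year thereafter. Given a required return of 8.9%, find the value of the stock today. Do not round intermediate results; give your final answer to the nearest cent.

D_1 = 7.36736
D_2 = 8.81136
D_3 = 10.53839
D_4 = 12.60391
Terminal value at year 4: TV = D_4×(1+g_2)/(r−g_2) = 12.69214/0.082 = 154.78221
P_0 = D_1/(1+r)^1 + D_2/(1+r)^2 + D_3/(1+r)^3 + D_4/(1+r)^4 + TV/(1+r)^4
    = 6.76525 + 7.42997 + 8.16001 + 8.96177 + 110.05494 = 141.37194

$141.37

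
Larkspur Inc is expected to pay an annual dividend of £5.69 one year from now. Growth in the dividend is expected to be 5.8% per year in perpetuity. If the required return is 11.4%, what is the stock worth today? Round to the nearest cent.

Growing perpetuity: P = D₁ / (r − g) = £5.6900 / (0.114 − 0.058) = £101.61

£101.61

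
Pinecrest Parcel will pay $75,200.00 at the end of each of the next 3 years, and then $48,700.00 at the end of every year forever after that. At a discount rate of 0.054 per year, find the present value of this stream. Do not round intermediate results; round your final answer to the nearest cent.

$973480.41

PV of 3-year annuity: $75,200.00 × [1 − (1+0.054)^−3] / 0.054 = 203262.93669
Perpetuity value at year 3: $48,700.00 / 0.054 = 901851.85185
PV of perpetuity: 901851.85185 / (1+0.054)^3 = 770217.47663
Total PV = 203262.93669 + 770217.47663 = 973480.41332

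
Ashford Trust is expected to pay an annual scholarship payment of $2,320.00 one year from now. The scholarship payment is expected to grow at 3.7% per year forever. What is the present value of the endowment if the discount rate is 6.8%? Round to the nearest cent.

Growing perpetuity: P = D₁ / (r − g) = $2,320.0000 / (0.068 − 0.037) = $74,838.71

$74838.71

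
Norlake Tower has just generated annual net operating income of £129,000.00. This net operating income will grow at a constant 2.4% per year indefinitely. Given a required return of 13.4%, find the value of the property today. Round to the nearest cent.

D₁ = D₀ × (1 + g) = £129,000.00 × 1.024 = £132,096.0000
Growing perpetuity: P = D₁ / (r − g) = £132,096.0000 / (0.134 − 0.024) = £1,200,872.73

£1200872.73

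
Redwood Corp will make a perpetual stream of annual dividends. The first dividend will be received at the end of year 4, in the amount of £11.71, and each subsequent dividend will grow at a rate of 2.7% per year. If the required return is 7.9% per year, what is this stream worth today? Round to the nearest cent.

Value at end of year 3: C₁ / (r − g) = £11.71 / (0.079 − 0.027) = £225.1923
Discount to today: PV = £225.1923 / (1 + 0.079)^3 = £225.1923 / 1.256216 = £179.26

£179.26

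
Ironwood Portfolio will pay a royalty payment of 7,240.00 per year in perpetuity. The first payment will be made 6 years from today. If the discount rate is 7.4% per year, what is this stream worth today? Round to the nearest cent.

68467.65

Value at end of year 5: C / r = 7,240.00 / 0.074 = 97,837.8378
Discount to today: PV = 97,837.8378 / (1 + 0.074)^5 = 97,837.8378 / 1.428964 = 68,467.65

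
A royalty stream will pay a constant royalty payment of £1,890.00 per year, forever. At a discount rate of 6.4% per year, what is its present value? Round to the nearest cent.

Level perpetuity: PV = C / r = £1,890.00 / 0.064 = £29,531.25

£29531.25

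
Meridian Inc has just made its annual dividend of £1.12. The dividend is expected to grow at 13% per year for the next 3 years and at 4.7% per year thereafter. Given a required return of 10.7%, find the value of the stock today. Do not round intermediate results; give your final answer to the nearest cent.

D_1 = 1.26560
D_2 = 1.43013
D_3 = 1.61604
Terminal value at year 3: TV = D_3×(1+g_2)/(r−g_2) = 1.69200/0.06 = 28.19998
P_0 = D_1/(1+r)^1 + D_2/(1+r)^2 + D_3/(1+r)^3 + TV/(1+r)^3
    = 1.14327 + 1.16702 + 1.19127 + 20.78768 = 24.28924

£24.29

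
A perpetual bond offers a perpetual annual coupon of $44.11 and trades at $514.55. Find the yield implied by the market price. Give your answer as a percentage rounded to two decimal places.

P = C/r ⇒ r = C/P = $44.11/$514.55 = 0.085725

8.57%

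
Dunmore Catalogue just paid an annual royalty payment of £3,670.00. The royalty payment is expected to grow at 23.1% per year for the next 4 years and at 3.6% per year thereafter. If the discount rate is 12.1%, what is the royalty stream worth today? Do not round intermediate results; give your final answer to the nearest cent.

£83697.72

D_1 = 4517.77000
D_2 = 5561.37487
D_3 = 6846.05246
D_4 = 8427.49058
Terminal value at year 4: TV = D_4×(1+g_2)/(r−g_2) = 8730.88025/0.085 = 102716.23818
P_0 = D_1/(1+r)^1 + D_2/(1+r)^2 + D_3/(1+r)^3 + D_4/(1+r)^4 + TV/(1+r)^4
    = 4030.12489 + 4425.58763 + 4859.85582 + 5336.73730 + 65045.40997 = 83697.71562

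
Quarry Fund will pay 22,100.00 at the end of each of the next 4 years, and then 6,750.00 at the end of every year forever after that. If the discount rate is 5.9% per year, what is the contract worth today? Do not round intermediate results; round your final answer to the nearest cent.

PV of 4-year annuity: 22,100.00 × [1 − (1+0.059)^−4] / 0.059 = 76754.51405
Perpetuity value at year 4: 6,750.00 / 0.059 = 114406.77966
PV of perpetuity: 114406.77966 / (1+0.059)^4 = 90963.65885
Total PV = 76754.51405 + 90963.65885 = 167718.17291

167718.17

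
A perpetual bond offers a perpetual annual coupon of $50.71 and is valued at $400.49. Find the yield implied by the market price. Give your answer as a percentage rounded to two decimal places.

P = C/r ⇒ r = C/P = $50.71/$400.49 = 0.126620

12.66%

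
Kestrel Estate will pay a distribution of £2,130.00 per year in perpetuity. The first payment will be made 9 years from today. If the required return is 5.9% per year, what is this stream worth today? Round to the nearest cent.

£22822.33

Value at end of year 8: C / r = £2,130.00 / 0.059 = £36,101.6949
Discount to today: PV = £36,101.6949 / (1 + 0.059)^8 = £36,101.6949 / 1.581859 = £22,822.33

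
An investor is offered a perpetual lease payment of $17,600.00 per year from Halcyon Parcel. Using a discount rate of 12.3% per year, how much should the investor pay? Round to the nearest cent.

$143089.43

Level perpetuity: PV = C / r = $17,600.00 / 0.123 = $143,089.43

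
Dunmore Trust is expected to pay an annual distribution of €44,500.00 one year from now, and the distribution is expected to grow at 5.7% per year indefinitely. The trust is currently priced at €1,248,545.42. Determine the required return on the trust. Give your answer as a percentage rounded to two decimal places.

9.26%

P = D₁/(r − g) ⇒ r = D₁/P + g = €44,500.0000/€1,248,545.42 + 0.057 = 0.035641 + 0.057 = 0.092641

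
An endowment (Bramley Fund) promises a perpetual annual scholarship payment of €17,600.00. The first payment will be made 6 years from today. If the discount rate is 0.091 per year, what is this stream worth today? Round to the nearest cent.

Value at end of year 5: C / r = €17,600.00 / 0.091 = €193,406.5934
Discount to today: PV = €193,406.5934 / (1 + 0.091)^5 = €193,406.5934 / 1.545695 = €125,125.99

€125125.99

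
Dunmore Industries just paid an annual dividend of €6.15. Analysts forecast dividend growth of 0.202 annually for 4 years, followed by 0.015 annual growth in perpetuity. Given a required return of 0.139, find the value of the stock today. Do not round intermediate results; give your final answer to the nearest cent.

D_1 = 7.39230
D_2 = 8.88554
D_3 = 10.68042
D_4 = 12.83787
Terminal value at year 4: TV = D_4×(1+g_2)/(r−g_2) = 13.03044/0.124 = 105.08418
P_0 = D_1/(1+r)^1 + D_2/(1+r)^2 + D_3/(1+r)^3 + D_4/(1+r)^4 + TV/(1+r)^4
    = 6.49017 + 6.84915 + 7.22799 + 7.62778 + 62.43706 = 90.63214

€90.63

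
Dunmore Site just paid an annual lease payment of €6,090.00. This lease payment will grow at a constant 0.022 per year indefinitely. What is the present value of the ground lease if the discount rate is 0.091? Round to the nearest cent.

€90202.61

D₁ = D₀ × (1 + g) = €6,090.00 × 1.022 = €6,223.9800
Growing perpetuity: P = D₁ / (r − g) = €6,223.9800 / (0.091 − 0.022) = €90,202.61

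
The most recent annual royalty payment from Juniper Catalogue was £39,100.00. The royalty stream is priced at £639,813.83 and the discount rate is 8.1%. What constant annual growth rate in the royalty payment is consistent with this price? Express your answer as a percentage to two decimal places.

1.87%

P = D₀(1+g)/(r−g) ⇒ P(r−g) = D₀(1+g) ⇒ g(P+D₀) = P·r − D₀
g = (P·r − D₀)/(P + D₀) = (£639,813.83×0.081 − £39,100.00) / (£639,813.83 + £39,100.00) = 0.018743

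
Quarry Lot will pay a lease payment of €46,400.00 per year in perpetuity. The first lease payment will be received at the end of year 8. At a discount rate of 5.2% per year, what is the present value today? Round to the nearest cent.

€625755.19

Value at end of year 7: C / r = €46,400.00 / 0.052 = €892,307.6923
Discount to today: PV = €892,307.6923 / (1 + 0.052)^7 = €892,307.6923 / 1.425969 = €625,755.19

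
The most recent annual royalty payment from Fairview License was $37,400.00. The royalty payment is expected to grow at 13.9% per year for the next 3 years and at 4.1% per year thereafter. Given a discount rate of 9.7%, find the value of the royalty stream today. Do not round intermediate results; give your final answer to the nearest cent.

$899202.73

D_1 = 42598.60000
D_2 = 48519.80540
D_3 = 55264.05835
Terminal value at year 3: TV = D_3×(1+g_2)/(r−g_2) = 57529.88474/0.056 = 1027319.37041
P_0 = D_1/(1+r)^1 + D_2/(1+r)^2 + D_3/(1+r)^3 + TV/(1+r)^3
    = 38831.90520 + 40318.63265 + 41862.28130 + 778189.90780 = 899202.72695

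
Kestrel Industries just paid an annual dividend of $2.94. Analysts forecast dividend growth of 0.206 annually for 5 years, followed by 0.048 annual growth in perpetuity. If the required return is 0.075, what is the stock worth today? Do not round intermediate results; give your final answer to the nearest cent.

$223.82

D_1 = 3.54564
D_2 = 4.27604
D_3 = 5.15691
D_4 = 6.21923
D_5 = 7.50039
Terminal value at year 5: TV = D_5×(1+g_2)/(r−g_2) = 7.86041/0.027 = 291.12626
P_0 = D_1/(1+r)^1 + D_2/(1+r)^2 + D_3/(1+r)^3 + D_4/(1+r)^4 + D_5/(1+r)^5 + TV/(1+r)^5
    = 3.29827 + 3.70020 + 4.15111 + 4.65696 + 5.22446 + 202.78651 = 223.81751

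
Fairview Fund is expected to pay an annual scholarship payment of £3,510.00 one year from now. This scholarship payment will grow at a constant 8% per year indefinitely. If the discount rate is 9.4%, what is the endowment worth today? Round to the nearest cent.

£250714.29

Growing perpetuity: P = D₁ / (r − g) = £3,510.0000 / (0.094 − 0.08) = £250,714.29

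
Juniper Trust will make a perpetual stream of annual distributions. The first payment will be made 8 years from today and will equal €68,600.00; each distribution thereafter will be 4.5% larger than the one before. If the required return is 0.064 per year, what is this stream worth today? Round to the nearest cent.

€2338724.79

Value at end of year 7: C₁ / (r − g) = €68,600.00 / (0.064 − 0.045) = €3,610,526.3158
Discount to today: PV = €3,610,526.3158 / (1 + 0.064)^7 = €3,610,526.3158 / 1.543801 = €2,338,724.79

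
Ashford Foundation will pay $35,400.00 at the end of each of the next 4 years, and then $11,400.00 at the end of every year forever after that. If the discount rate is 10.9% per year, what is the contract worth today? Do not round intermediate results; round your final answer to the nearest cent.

PV of 4-year annuity: $35,400.00 × [1 − (1+0.109)^−4] / 0.109 = 110061.47892
Perpetuity value at year 4: $11,400.00 / 0.109 = 104587.15596
PV of perpetuity: 104587.15596 / (1+0.109)^4 = 69143.62885
Total PV = 110061.47892 + 69143.62885 = 179205.10778

$179205.11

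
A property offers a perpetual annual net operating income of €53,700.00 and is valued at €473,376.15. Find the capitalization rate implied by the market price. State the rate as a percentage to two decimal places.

P = C/r ⇒ r = C/P = €53,700.00/€473,376.15 = 0.113440

11.34%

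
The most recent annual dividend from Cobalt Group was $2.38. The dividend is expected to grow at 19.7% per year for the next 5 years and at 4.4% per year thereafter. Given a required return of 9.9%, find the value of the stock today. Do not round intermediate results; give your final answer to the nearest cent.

$84.73

D_1 = 2.84886
D_2 = 3.41009
D_3 = 4.08187
D_4 = 4.88600
D_5 = 5.84854
Terminal value at year 5: TV = D_5×(1+g_2)/(r−g_2) = 6.10588/0.055 = 111.01599
P_0 = D_1/(1+r)^1 + D_2/(1+r)^2 + D_3/(1+r)^3 + D_4/(1+r)^4 + D_5/(1+r)^5 + TV/(1+r)^5
    = 2.59223 + 2.82338 + 3.07515 + 3.34937 + 3.64804 + 69.24638 = 84.73454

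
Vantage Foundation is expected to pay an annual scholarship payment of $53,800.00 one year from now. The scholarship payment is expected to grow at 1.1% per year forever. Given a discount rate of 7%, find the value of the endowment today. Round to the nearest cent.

$911864.41

Growing perpetuity: P = D₁ / (r − g) = $53,800.0000 / (0.07 − 0.011) = $911,864.41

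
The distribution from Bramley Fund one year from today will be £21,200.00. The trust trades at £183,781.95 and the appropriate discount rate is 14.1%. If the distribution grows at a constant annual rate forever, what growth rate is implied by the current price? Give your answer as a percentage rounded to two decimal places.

P = D₁/(r−g) ⇒ g = r − D₁/P = 0.141 − £21,200.00/£183,781.95 = 0.025646

2.56%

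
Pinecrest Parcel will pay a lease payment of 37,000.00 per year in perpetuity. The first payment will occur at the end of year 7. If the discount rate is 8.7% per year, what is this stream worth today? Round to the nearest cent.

Value at end of year 6: C / r = 37,000.00 / 0.087 = 425,287.3563
Discount to today: PV = 425,287.3563 / (1 + 0.087)^6 = 425,287.3563 / 1.649595 = 257,813.23

257813.23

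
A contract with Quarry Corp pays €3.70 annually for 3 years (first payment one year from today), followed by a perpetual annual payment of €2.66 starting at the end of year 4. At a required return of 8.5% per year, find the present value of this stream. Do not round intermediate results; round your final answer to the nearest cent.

PV of 3-year annuity: €3.70 × [1 − (1+0.085)^−3] / 0.085 = 9.44988
Perpetuity value at year 3: €2.66 / 0.085 = 31.29412
PV of perpetuity: 31.29412 / (1+0.085)^3 = 24.50042
Total PV = 9.44988 + 24.50042 = 33.95030

€33.95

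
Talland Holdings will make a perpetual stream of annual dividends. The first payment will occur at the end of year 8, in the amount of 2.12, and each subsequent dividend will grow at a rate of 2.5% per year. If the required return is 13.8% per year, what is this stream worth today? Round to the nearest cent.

Value at end of year 7: C₁ / (r − g) = 2.12 / (0.138 − 0.025) = 18.7611
Discount to today: PV = 18.7611 / (1 + 0.138)^7 = 18.7611 / 2.471700 = 7.59

7.59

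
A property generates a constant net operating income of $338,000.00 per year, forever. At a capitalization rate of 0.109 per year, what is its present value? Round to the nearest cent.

Level perpetuity: PV = C / r = $338,000.00 / 0.109 = $3,100,917.43

$3100917.43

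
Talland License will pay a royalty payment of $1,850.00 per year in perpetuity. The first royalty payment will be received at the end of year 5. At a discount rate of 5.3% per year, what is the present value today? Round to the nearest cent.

$28391.11

Value at end of year 4: C / r = $1,850.00 / 0.053 = $34,905.6604
Discount to today: PV = $34,905.6604 / (1 + 0.053)^4 = $34,905.6604 / 1.229457 = $28,391.11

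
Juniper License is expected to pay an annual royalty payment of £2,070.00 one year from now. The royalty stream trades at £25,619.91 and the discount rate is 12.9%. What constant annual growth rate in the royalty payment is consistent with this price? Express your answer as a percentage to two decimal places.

P = D₁/(r−g) ⇒ g = r − D₁/P = 0.129 − £2,070.00/£25,619.91 = 0.048203

4.82%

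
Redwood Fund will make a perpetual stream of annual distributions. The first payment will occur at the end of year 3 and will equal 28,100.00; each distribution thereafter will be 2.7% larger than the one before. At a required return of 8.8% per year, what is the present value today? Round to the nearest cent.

389151.49

Value at end of year 2: C₁ / (r − g) = 28,100.00 / (0.088 − 0.027) = 460,655.7377
Discount to today: PV = 460,655.7377 / (1 + 0.088)^2 = 460,655.7377 / 1.183744 = 389,151.49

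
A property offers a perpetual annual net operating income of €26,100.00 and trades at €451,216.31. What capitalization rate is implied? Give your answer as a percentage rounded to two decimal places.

P = C/r ⇒ r = C/P = €26,100.00/€451,216.31 = 0.057844

5.78%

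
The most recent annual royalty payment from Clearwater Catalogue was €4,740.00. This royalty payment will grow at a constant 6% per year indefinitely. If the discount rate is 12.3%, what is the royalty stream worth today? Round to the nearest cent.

€79752.38

D₁ = D₀ × (1 + g) = €4,740.00 × 1.06 = €5,024.4000
Growing perpetuity: P = D₁ / (r − g) = €5,024.4000 / (0.123 − 0.06) = €79,752.38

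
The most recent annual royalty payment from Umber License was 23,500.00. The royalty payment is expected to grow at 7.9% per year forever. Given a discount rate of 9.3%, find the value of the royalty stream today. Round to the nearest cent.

1811178.57

D₁ = D₀ × (1 + g) = 23,500.00 × 1.079 = 25,356.5000
Growing perpetuity: P = D₁ / (r − g) = 25,356.5000 / (0.093 − 0.079) = 1,811,178.57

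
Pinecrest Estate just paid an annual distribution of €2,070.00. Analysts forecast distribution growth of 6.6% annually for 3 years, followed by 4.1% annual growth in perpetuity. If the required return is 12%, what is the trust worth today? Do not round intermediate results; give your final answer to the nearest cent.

D_1 = 2206.62000
D_2 = 2352.25692
D_3 = 2507.50588
Terminal value at year 3: TV = D_3×(1+g_2)/(r−g_2) = 2610.31362/0.079 = 33041.94453
P_0 = D_1/(1+r)^1 + D_2/(1+r)^2 + D_3/(1+r)^3 + TV/(1+r)^3
    = 1970.19643 + 1875.20482 + 1784.79315 + 23518.60346 = 29148.79786

€29148.80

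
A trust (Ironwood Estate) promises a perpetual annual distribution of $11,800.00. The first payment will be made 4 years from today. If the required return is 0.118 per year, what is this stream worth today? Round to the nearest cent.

Value at end of year 3: C / r = $11,800.00 / 0.118 = $100,000.0000
Discount to today: PV = $100,000.0000 / (1 + 0.118)^3 = $100,000.0000 / 1.397415 = $71,560.70

$71560.70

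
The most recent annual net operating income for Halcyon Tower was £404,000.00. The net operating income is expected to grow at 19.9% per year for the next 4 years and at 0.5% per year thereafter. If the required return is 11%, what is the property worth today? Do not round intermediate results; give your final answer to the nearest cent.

D_1 = 484396.00000
D_2 = 580790.80400
D_3 = 696368.17400
D_4 = 834945.44062
Terminal value at year 4: TV = D_4×(1+g_2)/(r−g_2) = 839120.16782/0.105 = 7991620.64595
P_0 = D_1/(1+r)^1 + D_2/(1+r)^2 + D_3/(1+r)^3 + D_4/(1+r)^4 + TV/(1+r)^4
    = 436392.79279 + 471382.84555 + 509178.40704 + 550004.42346 + 5264328.05310 = 7231286.52194

£7231286.52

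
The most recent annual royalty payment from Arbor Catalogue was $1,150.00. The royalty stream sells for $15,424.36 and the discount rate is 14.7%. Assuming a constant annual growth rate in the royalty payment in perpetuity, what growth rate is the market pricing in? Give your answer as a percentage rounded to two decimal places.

6.74%

P = D₀(1+g)/(r−g) ⇒ P(r−g) = D₀(1+g) ⇒ g(P+D₀) = P·r − D₀
g = (P·r − D₀)/(P + D₀) = ($15,424.36×0.147 − $1,150.00) / ($15,424.36 + $1,150.00) = 0.067416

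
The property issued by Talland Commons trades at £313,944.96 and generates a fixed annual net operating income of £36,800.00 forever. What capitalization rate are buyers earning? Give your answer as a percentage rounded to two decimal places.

11.72%

P = C/r ⇒ r = C/P = £36,800.00/£313,944.96 = 0.117218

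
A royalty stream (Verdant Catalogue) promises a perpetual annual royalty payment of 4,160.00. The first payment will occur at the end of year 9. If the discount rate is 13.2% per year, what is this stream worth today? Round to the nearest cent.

Value at end of year 8: C / r = 4,160.00 / 0.132 = 31,515.1515
Discount to today: PV = 31,515.1515 / (1 + 0.132)^8 = 31,515.1515 / 2.696320 = 11,688.21

11688.21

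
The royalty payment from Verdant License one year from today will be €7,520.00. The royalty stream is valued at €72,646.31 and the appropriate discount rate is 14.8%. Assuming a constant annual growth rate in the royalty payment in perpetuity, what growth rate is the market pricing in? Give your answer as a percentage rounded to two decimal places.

4.45%

P = D₁/(r−g) ⇒ g = r − D₁/P = 0.148 − €7,520.00/€72,646.31 = 0.044485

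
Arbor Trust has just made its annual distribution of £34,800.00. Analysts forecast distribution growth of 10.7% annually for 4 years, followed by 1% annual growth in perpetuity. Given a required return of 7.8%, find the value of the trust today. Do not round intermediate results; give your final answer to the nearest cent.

D_1 = 38523.60000
D_2 = 42645.62520
D_3 = 47208.70710
D_4 = 52260.03876
Terminal value at year 4: TV = D_4×(1+g_2)/(r−g_2) = 52782.63914/0.068 = 776215.28152
P_0 = D_1/(1+r)^1 + D_2/(1+r)^2 + D_3/(1+r)^3 + D_4/(1+r)^4 + TV/(1+r)^4
    = 35736.17811 + 36697.54097 + 37684.76610 + 38698.54923 + 574787.27533 = 723604.30973

£723604.31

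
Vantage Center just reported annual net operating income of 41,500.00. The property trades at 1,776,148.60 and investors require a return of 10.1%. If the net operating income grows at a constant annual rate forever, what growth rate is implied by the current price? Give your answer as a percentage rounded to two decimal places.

7.59%

P = D₀(1+g)/(r−g) ⇒ P(r−g) = D₀(1+g) ⇒ g(P+D₀) = P·r − D₀
g = (P·r − D₀)/(P + D₀) = (1,776,148.60×0.101 − 41,500.00) / (1,776,148.60 + 41,500.00) = 0.075862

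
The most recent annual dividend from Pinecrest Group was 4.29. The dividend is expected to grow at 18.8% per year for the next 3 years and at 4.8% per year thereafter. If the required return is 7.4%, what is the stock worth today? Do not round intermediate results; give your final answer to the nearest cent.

D_1 = 5.09652
D_2 = 6.05467
D_3 = 7.19294
Terminal value at year 3: TV = D_3×(1+g_2)/(r−g_2) = 7.53820/0.026 = 289.93093
P_0 = D_1/(1+r)^1 + D_2/(1+r)^2 + D_3/(1+r)^3 + TV/(1+r)^3
    = 4.74536 + 5.24906 + 5.80622 + 234.03548 = 249.83613

249.84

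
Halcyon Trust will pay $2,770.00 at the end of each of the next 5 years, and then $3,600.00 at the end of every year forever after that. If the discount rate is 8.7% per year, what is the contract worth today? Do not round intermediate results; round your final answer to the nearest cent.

$38125.61

PV of 5-year annuity: $2,770.00 × [1 − (1+0.087)^−5] / 0.087 = 10858.72722
Perpetuity value at year 5: $3,600.00 / 0.087 = 41379.31034
PV of perpetuity: 41379.31034 / (1+0.087)^5 = 27266.88508
Total PV = 10858.72722 + 27266.88508 = 38125.61230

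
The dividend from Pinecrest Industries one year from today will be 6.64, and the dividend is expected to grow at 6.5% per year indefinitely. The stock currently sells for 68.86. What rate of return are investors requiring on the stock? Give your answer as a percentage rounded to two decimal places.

P = D₁/(r − g) ⇒ r = D₁/P + g = 6.6400/68.86 + 0.065 = 0.096428 + 0.065 = 0.161428

16.14%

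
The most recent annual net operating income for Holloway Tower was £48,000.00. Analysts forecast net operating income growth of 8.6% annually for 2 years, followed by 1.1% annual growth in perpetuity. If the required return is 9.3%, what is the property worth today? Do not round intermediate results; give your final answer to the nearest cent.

£679328.59

D_1 = 52128.00000
D_2 = 56611.00800
Terminal value at year 2: TV = D_2×(1+g_2)/(r−g_2) = 57233.72909/0.082 = 697972.30595
P_0 = D_1/(1+r)^1 + D_2/(1+r)^2 + TV/(1+r)^2
    = 47692.58920 + 47387.14719 + 584248.85130 = 679328.58769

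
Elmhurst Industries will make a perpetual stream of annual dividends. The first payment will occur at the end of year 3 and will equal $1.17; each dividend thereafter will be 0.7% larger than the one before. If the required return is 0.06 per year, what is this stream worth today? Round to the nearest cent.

Value at end of year 2: C₁ / (r − g) = $1.17 / (0.06 − 0.007) = $22.0755
Discount to today: PV = $22.0755 / (1 + 0.06)^2 = $22.0755 / 1.123600 = $19.65

$19.65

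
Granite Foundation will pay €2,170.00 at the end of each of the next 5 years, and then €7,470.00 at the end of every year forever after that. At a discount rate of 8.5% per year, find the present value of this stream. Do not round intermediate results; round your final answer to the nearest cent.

€66996.95

PV of 5-year annuity: €2,170.00 × [1 − (1+0.085)^−5] / 0.085 = 8551.19331
Perpetuity value at year 5: €7,470.00 / 0.085 = 87882.35294
PV of perpetuity: 87882.35294 / (1+0.085)^5 = 58445.75661
Total PV = 8551.19331 + 58445.75661 = 66996.94992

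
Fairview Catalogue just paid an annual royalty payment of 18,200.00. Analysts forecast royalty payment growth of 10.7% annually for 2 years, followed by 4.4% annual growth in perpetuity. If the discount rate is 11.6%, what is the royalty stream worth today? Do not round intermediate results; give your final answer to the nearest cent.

D_1 = 20147.40000
D_2 = 22303.17180
Terminal value at year 2: TV = D_2×(1+g_2)/(r−g_2) = 23284.51136/0.072 = 323395.99110
P_0 = D_1/(1+r)^1 + D_2/(1+r)^2 + TV/(1+r)^2
    = 18053.22581 + 17907.63528 + 259660.71150 = 295621.57258

295621.57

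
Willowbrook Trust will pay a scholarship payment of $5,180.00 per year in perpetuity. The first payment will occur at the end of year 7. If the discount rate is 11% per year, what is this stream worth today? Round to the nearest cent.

Value at end of year 6: C / r = $5,180.00 / 0.11 = $47,090.9091
Discount to today: PV = $47,090.9091 / (1 + 0.11)^6 = $47,090.9091 / 1.870415 = $25,176.72

$25176.72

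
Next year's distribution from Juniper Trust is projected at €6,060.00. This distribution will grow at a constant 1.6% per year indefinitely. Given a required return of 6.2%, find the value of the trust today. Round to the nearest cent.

€131739.13

Growing perpetuity: P = D₁ / (r − g) = €6,060.0000 / (0.062 − 0.016) = €131,739.13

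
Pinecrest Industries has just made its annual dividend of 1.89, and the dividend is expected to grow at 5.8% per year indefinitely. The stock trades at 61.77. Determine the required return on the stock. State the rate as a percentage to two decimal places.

D₁ = 1.89 × 1.058 = 1.9996
P = D₁/(r − g) ⇒ r = D₁/P + g = 1.9996/61.77 + 0.058 = 0.032372 + 0.058 = 0.090372

9.04%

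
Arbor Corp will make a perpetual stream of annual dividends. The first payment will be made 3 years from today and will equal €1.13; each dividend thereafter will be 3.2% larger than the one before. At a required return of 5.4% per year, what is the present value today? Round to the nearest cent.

€46.24

Value at end of year 2: C₁ / (r − g) = €1.13 / (0.054 − 0.032) = €51.3636
Discount to today: PV = €51.3636 / (1 + 0.054)^2 = €51.3636 / 1.110916 = €46.24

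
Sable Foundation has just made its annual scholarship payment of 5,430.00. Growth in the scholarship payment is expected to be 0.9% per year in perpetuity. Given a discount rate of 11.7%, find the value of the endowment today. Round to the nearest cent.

D₁ = D₀ × (1 + g) = 5,430.00 × 1.009 = 5,478.8700
Growing perpetuity: P = D₁ / (r − g) = 5,478.8700 / (0.117 − 0.009) = 50,730.28

50730.28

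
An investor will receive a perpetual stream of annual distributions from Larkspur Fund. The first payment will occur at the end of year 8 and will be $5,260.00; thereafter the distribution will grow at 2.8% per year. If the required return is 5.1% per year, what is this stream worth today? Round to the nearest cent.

$161450.31

Value at end of year 7: C₁ / (r − g) = $5,260.00 / (0.051 − 0.028) = $228,695.6522
Discount to today: PV = $228,695.6522 / (1 + 0.051)^7 = $228,695.6522 / 1.416508 = $161,450.31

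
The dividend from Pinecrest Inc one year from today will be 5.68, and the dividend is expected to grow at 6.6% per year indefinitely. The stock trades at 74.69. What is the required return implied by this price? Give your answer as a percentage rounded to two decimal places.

14.20%

P = D₁/(r − g) ⇒ r = D₁/P + g = 5.6800/74.69 + 0.066 = 0.076048 + 0.066 = 0.142048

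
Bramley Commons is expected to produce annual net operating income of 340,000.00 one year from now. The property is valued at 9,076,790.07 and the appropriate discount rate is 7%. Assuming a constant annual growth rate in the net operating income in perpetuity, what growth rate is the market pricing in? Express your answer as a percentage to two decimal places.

P = D₁/(r−g) ⇒ g = r − D₁/P = 0.07 − 340,000.00/9,076,790.07 = 0.032542

3.25%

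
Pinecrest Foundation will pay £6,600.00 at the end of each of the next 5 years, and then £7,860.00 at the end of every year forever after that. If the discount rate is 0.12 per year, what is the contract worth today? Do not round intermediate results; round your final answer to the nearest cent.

PV of 5-year annuity: £6,600.00 × [1 − (1+0.12)^−5] / 0.12 = 23791.52294
Perpetuity value at year 5: £7,860.00 / 0.12 = 65500.00000
PV of perpetuity: 65500.00000 / (1+0.12)^5 = 37166.45905
Total PV = 23791.52294 + 37166.45905 = 60957.98199

£60957.98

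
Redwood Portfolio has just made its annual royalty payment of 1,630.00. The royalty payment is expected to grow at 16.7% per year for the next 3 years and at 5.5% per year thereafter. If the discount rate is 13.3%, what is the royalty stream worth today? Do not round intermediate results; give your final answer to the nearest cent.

D_1 = 1902.21000
D_2 = 2219.87907
D_3 = 2590.59887
Terminal value at year 3: TV = D_3×(1+g_2)/(r−g_2) = 2733.08181/0.078 = 35039.51042
P_0 = D_1/(1+r)^1 + D_2/(1+r)^2 + D_3/(1+r)^3 + TV/(1+r)^3
    = 1678.91439 + 1729.29664 + 1781.19080 + 24091.74734 = 29281.14916

29281.15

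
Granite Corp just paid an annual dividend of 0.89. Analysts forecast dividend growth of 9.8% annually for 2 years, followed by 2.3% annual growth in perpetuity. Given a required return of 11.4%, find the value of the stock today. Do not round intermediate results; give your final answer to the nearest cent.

D_1 = 0.97722
D_2 = 1.07299
Terminal value at year 2: TV = D_2×(1+g_2)/(r−g_2) = 1.09767/0.091 = 12.06227
P_0 = D_1/(1+r)^1 + D_2/(1+r)^2 + TV/(1+r)^2
    = 0.87722 + 0.86462 + 9.71983 = 11.46166

11.46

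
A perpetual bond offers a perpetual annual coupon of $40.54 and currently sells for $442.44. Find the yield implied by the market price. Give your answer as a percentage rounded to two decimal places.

9.16%

P = C/r ⇒ r = C/P = $40.54/$442.44 = 0.091628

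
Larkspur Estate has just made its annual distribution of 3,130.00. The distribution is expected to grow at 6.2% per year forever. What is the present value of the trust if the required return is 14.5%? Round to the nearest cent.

40048.92

D₁ = D₀ × (1 + g) = 3,130.00 × 1.062 = 3,324.0600
Growing perpetuity: P = D₁ / (r − g) = 3,324.0600 / (0.145 − 0.062) = 40,048.92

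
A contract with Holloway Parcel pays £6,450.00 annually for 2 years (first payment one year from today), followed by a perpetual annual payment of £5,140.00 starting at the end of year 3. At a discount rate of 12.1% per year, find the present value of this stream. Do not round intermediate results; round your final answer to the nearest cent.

£44690.40

PV of 2-year annuity: £6,450.00 × [1 − (1+0.121)^−2] / 0.121 = 10886.52209
Perpetuity value at year 2: £5,140.00 / 0.121 = 42479.33884
PV of perpetuity: 42479.33884 / (1+0.121)^2 = 33803.87783
Total PV = 10886.52209 + 33803.87783 = 44690.39992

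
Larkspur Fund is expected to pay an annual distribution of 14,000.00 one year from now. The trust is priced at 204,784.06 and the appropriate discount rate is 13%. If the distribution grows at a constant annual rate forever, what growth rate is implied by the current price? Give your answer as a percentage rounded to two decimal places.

6.16%

P = D₁/(r−g) ⇒ g = r − D₁/P = 0.13 − 14,000.00/204,784.06 = 0.061635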